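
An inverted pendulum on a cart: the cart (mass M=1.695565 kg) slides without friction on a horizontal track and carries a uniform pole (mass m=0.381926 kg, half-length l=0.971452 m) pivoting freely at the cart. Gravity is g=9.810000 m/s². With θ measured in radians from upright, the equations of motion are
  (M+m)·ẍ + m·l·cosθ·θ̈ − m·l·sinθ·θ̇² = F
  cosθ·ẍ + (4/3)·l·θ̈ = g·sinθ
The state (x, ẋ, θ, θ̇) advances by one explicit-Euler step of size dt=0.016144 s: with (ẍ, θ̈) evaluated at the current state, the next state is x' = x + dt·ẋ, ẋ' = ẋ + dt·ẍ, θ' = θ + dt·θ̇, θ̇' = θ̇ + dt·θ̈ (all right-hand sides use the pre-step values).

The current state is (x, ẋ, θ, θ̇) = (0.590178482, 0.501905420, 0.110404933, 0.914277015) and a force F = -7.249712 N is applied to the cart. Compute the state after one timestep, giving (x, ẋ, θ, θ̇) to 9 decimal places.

sinθ=0.110180777, cosθ=0.993911564
temp = (F + m·l·θ̇²·sinθ)/(M+m) = (-7.249712 + 0.034171340)/2.077491 = -3.473199480
θ̈ = (g·sinθ − cosθ·temp)/(l·(4/3 − m·cos²θ/(M+m))) = 4.051431570
ẍ = temp − m·l·θ̈·cosθ/(M+m) = -4.192346477
Euler: x'=0.590178482+0.016144·0.501905420=0.598281243, ẋ'=0.501905420+0.016144·-4.192346477=0.434224178
       θ'=0.110404933+0.016144·0.914277015=0.125165021, θ̇'=0.914277015+0.016144·4.051431570=0.979683326

(0.598281243, 0.434224178, 0.125165021, 0.979683326)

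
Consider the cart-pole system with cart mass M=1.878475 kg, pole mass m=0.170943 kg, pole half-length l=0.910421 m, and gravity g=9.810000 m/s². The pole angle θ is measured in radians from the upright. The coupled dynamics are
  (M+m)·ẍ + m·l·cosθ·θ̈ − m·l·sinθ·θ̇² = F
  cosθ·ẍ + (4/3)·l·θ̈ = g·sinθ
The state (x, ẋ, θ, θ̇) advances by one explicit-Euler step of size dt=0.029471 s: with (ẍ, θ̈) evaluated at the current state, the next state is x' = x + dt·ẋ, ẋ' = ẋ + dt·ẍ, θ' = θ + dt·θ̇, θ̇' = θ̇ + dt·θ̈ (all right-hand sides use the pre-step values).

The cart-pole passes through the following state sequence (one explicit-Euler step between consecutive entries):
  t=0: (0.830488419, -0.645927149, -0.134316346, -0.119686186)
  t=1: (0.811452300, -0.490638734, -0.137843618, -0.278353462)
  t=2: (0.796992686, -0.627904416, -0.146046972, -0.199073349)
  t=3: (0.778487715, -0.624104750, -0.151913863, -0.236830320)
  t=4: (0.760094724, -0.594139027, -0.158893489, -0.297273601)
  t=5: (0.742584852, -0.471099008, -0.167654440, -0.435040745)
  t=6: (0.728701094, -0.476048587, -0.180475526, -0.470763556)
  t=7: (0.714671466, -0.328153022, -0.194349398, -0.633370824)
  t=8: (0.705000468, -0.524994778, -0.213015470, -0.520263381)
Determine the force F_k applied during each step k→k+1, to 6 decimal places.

step 0→1:
  ẍ = (ẋ'−ẋ)/dt = (-0.490638734−-0.645927149)/0.029471 = 5.269194
  θ̈ = (θ̇'−θ̇)/dt = (-0.278353462−-0.119686186)/0.029471 = -5.383844
  sinθ=-0.133913, cosθ=0.990993
  F = (M+m)·ẍ + m·l·cosθ·θ̈ − m·l·sinθ·θ̇² = 10.798781 + -0.830341 − -0.000299 = 9.968738
step 1→2:
  ẍ = (ẋ'−ẋ)/dt = (-0.627904416−-0.490638734)/0.029471 = -4.657653
  θ̈ = (θ̇'−θ̇)/dt = (-0.199073349−-0.278353462)/0.029471 = 2.690106
  sinθ=-0.137408, cosθ=0.990515
  F = (M+m)·ẍ + m·l·cosθ·θ̈ − m·l·sinθ·θ̇² = -9.545477 + 0.414690 − -0.001657 = -9.129130
step 2→3:
  ẍ = (ẋ'−ẋ)/dt = (-0.624104750−-0.627904416)/0.029471 = 0.128929
  θ̈ = (θ̇'−θ̇)/dt = (-0.236830320−-0.199073349)/0.029471 = -1.281157
  sinθ=-0.145528, cosθ=0.989354
  F = (M+m)·ẍ + m·l·cosθ·θ̈ − m·l·sinθ·θ̇² = 0.264229 + -0.197264 − -0.000898 = 0.067863
step 3→4:
  ẍ = (ẋ'−ẋ)/dt = (-0.594139027−-0.624104750)/0.029471 = 1.016787
  θ̈ = (θ̇'−θ̇)/dt = (-0.297273601−-0.236830320)/0.029471 = -2.050941
  sinθ=-0.151330, cosθ=0.988483
  F = (M+m)·ẍ + m·l·cosθ·θ̈ − m·l·sinθ·θ̇² = 2.083821 + -0.315512 − -0.001321 = 1.769630
step 4→5:
  ẍ = (ẋ'−ẋ)/dt = (-0.471099008−-0.594139027)/0.029471 = 4.174952
  θ̈ = (θ̇'−θ̇)/dt = (-0.435040745−-0.297273601)/0.029471 = -4.674668
  sinθ=-0.158226, cosθ=0.987403
  F = (M+m)·ẍ + m·l·cosθ·θ̈ − m·l·sinθ·θ̇² = 8.556222 + -0.718354 − -0.002176 = 7.840044
step 5→6:
  ẍ = (ẋ'−ẋ)/dt = (-0.476048587−-0.471099008)/0.029471 = -0.167947
  θ̈ = (θ̇'−θ̇)/dt = (-0.470763556−-0.435040745)/0.029471 = -1.212134
  sinθ=-0.166870, cosθ=0.985979
  F = (M+m)·ẍ + m·l·cosθ·θ̈ − m·l·sinθ·θ̇² = -0.344195 + -0.186000 − -0.004915 = -0.525279
step 6→7:
  ẍ = (ẋ'−ẋ)/dt = (-0.328153022−-0.476048587)/0.029471 = 5.018342
  θ̈ = (θ̇'−θ̇)/dt = (-0.633370824−-0.470763556)/0.029471 = -5.517535
  sinθ=-0.179497, cosθ=0.983758
  F = (M+m)·ẍ + m·l·cosθ·θ̈ − m·l·sinθ·θ̇² = 10.284681 + -0.844748 − -0.006191 = 9.446124
step 7→8:
  ẍ = (ẋ'−ẋ)/dt = (-0.524994778−-0.328153022)/0.029471 = -6.679168
  θ̈ = (θ̇'−θ̇)/dt = (-0.520263381−-0.633370824)/0.029471 = 3.837923
  sinθ=-0.193128, cosθ=0.981174
  F = (M+m)·ẍ + m·l·cosθ·θ̈ − m·l·sinθ·θ̇² = -13.688407 + 0.586051 − -0.012057 = -13.090298

F_0 = 9.968738 N
F_1 = -9.129130 N
F_2 = 0.067863 N
F_3 = 1.769630 N
F_4 = 7.840044 N
F_5 = -0.525279 N
F_6 = 9.446124 N
F_7 = -13.090298 N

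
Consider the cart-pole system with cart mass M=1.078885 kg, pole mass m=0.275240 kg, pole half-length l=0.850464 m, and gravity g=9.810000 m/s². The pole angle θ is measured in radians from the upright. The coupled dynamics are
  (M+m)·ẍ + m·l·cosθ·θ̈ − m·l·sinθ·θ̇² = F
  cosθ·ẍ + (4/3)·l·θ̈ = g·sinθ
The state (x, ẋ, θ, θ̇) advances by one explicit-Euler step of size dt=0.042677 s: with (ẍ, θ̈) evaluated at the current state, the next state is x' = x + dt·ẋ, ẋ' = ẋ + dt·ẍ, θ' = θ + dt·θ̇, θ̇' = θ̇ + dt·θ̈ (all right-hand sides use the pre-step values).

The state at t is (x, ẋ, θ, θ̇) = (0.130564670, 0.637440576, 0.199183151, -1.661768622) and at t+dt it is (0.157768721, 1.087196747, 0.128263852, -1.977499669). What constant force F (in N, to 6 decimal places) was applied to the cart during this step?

F = 12.445155 N

ẍ = (ẋ'−ẋ)/dt = (1.087196747−0.637440576)/0.042677 = 10.538608
θ̈ = (θ̇'−θ̇)/dt = (-1.977499669−-1.661768622)/0.042677 = -7.398155
sinθ=0.197869, cosθ=0.980229
F = (M+m)·ẍ + m·l·cosθ·θ̈ − m·l·sinθ·θ̇² = 14.270592 + -1.697533 − 0.127904 = 12.445155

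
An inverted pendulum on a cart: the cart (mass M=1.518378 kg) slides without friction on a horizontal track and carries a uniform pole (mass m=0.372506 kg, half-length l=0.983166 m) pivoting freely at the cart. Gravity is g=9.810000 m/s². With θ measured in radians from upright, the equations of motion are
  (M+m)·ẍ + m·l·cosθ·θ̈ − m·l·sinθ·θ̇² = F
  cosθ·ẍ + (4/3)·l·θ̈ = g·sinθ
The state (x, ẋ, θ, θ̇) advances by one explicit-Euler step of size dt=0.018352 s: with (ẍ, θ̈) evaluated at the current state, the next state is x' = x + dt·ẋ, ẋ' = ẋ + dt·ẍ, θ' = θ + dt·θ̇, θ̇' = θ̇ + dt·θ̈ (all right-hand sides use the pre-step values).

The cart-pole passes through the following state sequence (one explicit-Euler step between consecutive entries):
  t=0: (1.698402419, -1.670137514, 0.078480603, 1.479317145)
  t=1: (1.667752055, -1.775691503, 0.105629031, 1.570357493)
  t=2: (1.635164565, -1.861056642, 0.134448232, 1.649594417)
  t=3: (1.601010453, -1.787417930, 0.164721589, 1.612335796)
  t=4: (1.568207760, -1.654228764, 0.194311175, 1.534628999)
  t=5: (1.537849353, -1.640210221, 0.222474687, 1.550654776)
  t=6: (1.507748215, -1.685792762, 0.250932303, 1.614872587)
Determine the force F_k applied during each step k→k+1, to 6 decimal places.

step 0→1:
  ẍ = (ẋ'−ẋ)/dt = (-1.775691503−-1.670137514)/0.018352 = -5.751634
  θ̈ = (θ̇'−θ̇)/dt = (1.570357493−1.479317145)/0.018352 = 4.960786
  sinθ=0.078400, cosθ=0.996922
  F = (M+m)·ẍ + m·l·cosθ·θ̈ − m·l·sinθ·θ̇² = -10.875673 + 1.811222 − 0.062835 = -9.127285
step 1→2:
  ẍ = (ẋ'−ẋ)/dt = (-1.861056642−-1.775691503)/0.018352 = -4.651544
  θ̈ = (θ̇'−θ̇)/dt = (1.649594417−1.570357493)/0.018352 = 4.317618
  sinθ=0.105433, cosθ=0.994426
  F = (M+m)·ẍ + m·l·cosθ·θ̈ − m·l·sinθ·θ̇² = -8.795531 + 1.572451 − 0.095221 = -7.318301
step 2→3:
  ẍ = (ẋ'−ẋ)/dt = (-1.787417930−-1.861056642)/0.018352 = 4.012572
  θ̈ = (θ̇'−θ̇)/dt = (1.612335796−1.649594417)/0.018352 = -2.030221
  sinθ=0.134044, cosθ=0.990975
  F = (M+m)·ẍ + m·l·cosθ·θ̈ − m·l·sinθ·θ̇² = 7.587307 + -0.736828 − 0.133586 = 6.716893
step 3→4:
  ẍ = (ẋ'−ẋ)/dt = (-1.654228764−-1.787417930)/0.018352 = 7.257474
  θ̈ = (θ̇'−θ̇)/dt = (1.534628999−1.612335796)/0.018352 = -4.234241
  sinθ=0.163978, cosθ=0.986464
  F = (M+m)·ẍ + m·l·cosθ·θ̈ − m·l·sinθ·θ̇² = 13.723042 + -1.529738 − 0.156119 = 12.037185
step 4→5:
  ẍ = (ẋ'−ẋ)/dt = (-1.640210221−-1.654228764)/0.018352 = 0.763870
  θ̈ = (θ̇'−θ̇)/dt = (1.550654776−1.534628999)/0.018352 = 0.873244
  sinθ=0.193091, cosθ=0.981181
  F = (M+m)·ẍ + m·l·cosθ·θ̈ − m·l·sinθ·θ̇² = 1.444390 + 0.313794 − 0.166544 = 1.591640
step 5→6:
  ẍ = (ẋ'−ẋ)/dt = (-1.685792762−-1.640210221)/0.018352 = -2.483791
  θ̈ = (θ̇'−θ̇)/dt = (1.614872587−1.550654776)/0.018352 = 3.499227
  sinθ=0.220644, cosθ=0.975354
  F = (M+m)·ẍ + m·l·cosθ·θ̈ − m·l·sinθ·θ̇² = -4.696562 + 1.249956 − 0.194304 = -3.640910

F_0 = -9.127285 N
F_1 = -7.318301 N
F_2 = 6.716893 N
F_3 = 12.037185 N
F_4 = 1.591640 N
F_5 = -3.640910 N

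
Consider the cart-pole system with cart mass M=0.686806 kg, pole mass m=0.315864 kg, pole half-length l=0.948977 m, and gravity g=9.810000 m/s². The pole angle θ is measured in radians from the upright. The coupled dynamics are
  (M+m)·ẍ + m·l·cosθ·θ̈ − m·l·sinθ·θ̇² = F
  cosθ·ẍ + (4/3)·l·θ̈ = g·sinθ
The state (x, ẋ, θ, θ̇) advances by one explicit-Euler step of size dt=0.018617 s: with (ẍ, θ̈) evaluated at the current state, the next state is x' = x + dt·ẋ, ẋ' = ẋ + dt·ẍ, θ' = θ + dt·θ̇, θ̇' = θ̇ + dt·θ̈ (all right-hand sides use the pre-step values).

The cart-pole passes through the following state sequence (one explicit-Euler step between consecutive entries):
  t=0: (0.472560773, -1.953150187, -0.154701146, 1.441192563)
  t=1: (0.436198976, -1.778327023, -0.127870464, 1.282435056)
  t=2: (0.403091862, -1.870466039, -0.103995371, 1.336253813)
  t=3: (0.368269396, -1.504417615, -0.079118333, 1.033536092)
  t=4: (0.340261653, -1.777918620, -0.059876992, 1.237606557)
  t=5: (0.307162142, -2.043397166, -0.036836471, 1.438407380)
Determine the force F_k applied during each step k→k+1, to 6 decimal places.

F_0 = 6.985927 N
F_1 = -4.040088 N
F_2 = 14.922460 N
F_3 = -11.429437 N
F_4 = -11.043357 N

step 0→1:
  ẍ = (ẋ'−ẋ)/dt = (-1.778327023−-1.953150187)/0.018617 = 9.390512
  θ̈ = (θ̇'−θ̇)/dt = (1.282435056−1.441192563)/0.018617 = -8.527556
  sinθ=-0.154085, cosθ=0.988058
  F = (M+m)·ẍ + m·l·cosθ·θ̈ − m·l·sinθ·θ̇² = 9.415585 + -2.525589 − -0.095931 = 6.985927
step 1→2:
  ẍ = (ẋ'−ẋ)/dt = (-1.870466039−-1.778327023)/0.018617 = -4.949187
  θ̈ = (θ̇'−θ̇)/dt = (1.336253813−1.282435056)/0.018617 = 2.890839
  sinθ=-0.127522, cosθ=0.991836
  F = (M+m)·ẍ + m·l·cosθ·θ̈ − m·l·sinθ·θ̇² = -4.962401 + 0.859448 − -0.062866 = -4.040088
step 2→3:
  ẍ = (ẋ'−ẋ)/dt = (-1.504417615−-1.870466039)/0.018617 = 19.662052
  θ̈ = (θ̇'−θ̇)/dt = (1.033536092−1.336253813)/0.018617 = -16.260285
  sinθ=-0.103808, cosθ=0.994597
  F = (M+m)·ẍ + m·l·cosθ·θ̈ − m·l·sinθ·θ̇² = 19.714550 + -4.847650 − -0.055560 = 14.922460
step 3→4:
  ẍ = (ẋ'−ẋ)/dt = (-1.777918620−-1.504417615)/0.018617 = -14.690928
  θ̈ = (θ̇'−θ̇)/dt = (1.237606557−1.033536092)/0.018617 = 10.961512
  sinθ=-0.079036, cosθ=0.996872
  F = (M+m)·ẍ + m·l·cosθ·θ̈ − m·l·sinθ·θ̇² = -14.730153 + 3.275409 − -0.025306 = -11.429437
step 4→5:
  ẍ = (ẋ'−ẋ)/dt = (-2.043397166−-1.777918620)/0.018617 = -14.260007
  θ̈ = (θ̇'−θ̇)/dt = (1.438407380−1.237606557)/0.018617 = 10.785885
  sinθ=-0.059841, cosθ=0.998208
  F = (M+m)·ẍ + m·l·cosθ·θ̈ − m·l·sinθ·θ̇² = -14.298081 + 3.227250 − -0.027474 = -11.043357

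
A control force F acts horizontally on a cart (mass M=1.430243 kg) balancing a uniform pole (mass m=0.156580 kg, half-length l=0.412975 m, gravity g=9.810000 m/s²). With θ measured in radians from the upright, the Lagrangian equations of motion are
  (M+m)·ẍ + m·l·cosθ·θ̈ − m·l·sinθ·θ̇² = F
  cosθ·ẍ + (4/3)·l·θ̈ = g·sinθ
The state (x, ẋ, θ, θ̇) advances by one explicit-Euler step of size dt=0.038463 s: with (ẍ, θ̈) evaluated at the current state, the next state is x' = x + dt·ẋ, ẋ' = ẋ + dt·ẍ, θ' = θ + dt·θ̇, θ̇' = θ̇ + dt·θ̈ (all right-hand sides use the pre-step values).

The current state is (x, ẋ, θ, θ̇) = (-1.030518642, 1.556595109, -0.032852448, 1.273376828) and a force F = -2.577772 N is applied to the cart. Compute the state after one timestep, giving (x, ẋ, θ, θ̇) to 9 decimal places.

sinθ=-0.032846539, cosθ=0.999460407
temp = (F + m·l·θ̇²·sinθ)/(M+m) = (-2.577772 + -0.003444003)/1.586823 = -1.626656535
θ̈ = (g·sinθ − cosθ·temp)/(l·(4/3 − m·cos²θ/(M+m))) = 2.556355010
ẍ = temp − m·l·θ̈·cosθ/(M+m) = -1.730772739
Euler: x'=-1.030518642+0.038463·1.556595109=-0.970647324, ẋ'=1.556595109+0.038463·-1.730772739=1.490024397
       θ'=-0.032852448+0.038463·1.273376828=0.016125445, θ̇'=1.273376828+0.038463·2.556355010=1.371701911

(-0.970647324, 1.490024397, 0.016125445, 1.371701911)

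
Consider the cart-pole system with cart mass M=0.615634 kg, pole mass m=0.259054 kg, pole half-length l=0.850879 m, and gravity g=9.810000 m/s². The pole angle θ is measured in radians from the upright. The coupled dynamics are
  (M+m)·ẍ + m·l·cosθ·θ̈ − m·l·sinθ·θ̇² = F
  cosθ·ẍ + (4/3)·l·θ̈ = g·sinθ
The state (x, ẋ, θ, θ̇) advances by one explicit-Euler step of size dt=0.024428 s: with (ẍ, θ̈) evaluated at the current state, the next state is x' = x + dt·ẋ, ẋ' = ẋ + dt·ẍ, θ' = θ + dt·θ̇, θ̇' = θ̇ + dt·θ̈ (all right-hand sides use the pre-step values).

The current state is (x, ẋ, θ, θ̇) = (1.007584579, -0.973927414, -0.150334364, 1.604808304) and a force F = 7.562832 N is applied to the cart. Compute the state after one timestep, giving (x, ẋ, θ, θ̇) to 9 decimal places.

sinθ=-0.149768734, cosθ=0.988721056
temp = (F + m·l·θ̇²·sinθ)/(M+m) = (7.562832 + -0.085020879)/0.874688 = 8.549118224
θ̈ = (g·sinθ − cosθ·temp)/(l·(4/3 − m·cos²θ/(M+m))) = -11.171383782
ẍ = temp − m·l·θ̈·cosθ/(M+m) = 11.332582772
Euler: x'=1.007584579+0.024428·-0.973927414=0.983793480, ẋ'=-0.973927414+0.024428·11.332582772=-0.697095082
       θ'=-0.150334364+0.024428·1.604808304=-0.111132107, θ̇'=1.604808304+0.024428·-11.171383782=1.331913741

(0.983793480, -0.697095082, -0.111132107, 1.331913741)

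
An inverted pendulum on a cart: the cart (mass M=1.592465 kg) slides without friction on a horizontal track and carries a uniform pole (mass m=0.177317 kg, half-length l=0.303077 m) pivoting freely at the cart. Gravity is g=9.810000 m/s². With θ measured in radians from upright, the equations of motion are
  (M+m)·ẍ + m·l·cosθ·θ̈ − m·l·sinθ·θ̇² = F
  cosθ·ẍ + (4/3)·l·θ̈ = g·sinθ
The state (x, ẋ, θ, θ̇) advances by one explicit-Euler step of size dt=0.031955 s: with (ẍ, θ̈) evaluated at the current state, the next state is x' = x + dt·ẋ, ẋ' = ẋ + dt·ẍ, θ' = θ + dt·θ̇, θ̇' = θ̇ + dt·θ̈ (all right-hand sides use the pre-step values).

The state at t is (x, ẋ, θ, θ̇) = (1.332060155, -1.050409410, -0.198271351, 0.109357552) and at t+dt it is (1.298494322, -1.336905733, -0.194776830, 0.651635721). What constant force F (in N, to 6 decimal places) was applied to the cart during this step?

F = -14.972947 N

ẍ = (ẋ'−ẋ)/dt = (-1.336905733−-1.050409410)/0.031955 = -8.965618
θ̈ = (θ̇'−θ̇)/dt = (0.651635721−0.109357552)/0.031955 = 16.970057
sinθ=-0.196975, cosθ=0.980409
F = (M+m)·ẍ + m·l·cosθ·θ̈ − m·l·sinθ·θ̇² = -15.867189 + 0.894116 − -0.000127 = -14.972947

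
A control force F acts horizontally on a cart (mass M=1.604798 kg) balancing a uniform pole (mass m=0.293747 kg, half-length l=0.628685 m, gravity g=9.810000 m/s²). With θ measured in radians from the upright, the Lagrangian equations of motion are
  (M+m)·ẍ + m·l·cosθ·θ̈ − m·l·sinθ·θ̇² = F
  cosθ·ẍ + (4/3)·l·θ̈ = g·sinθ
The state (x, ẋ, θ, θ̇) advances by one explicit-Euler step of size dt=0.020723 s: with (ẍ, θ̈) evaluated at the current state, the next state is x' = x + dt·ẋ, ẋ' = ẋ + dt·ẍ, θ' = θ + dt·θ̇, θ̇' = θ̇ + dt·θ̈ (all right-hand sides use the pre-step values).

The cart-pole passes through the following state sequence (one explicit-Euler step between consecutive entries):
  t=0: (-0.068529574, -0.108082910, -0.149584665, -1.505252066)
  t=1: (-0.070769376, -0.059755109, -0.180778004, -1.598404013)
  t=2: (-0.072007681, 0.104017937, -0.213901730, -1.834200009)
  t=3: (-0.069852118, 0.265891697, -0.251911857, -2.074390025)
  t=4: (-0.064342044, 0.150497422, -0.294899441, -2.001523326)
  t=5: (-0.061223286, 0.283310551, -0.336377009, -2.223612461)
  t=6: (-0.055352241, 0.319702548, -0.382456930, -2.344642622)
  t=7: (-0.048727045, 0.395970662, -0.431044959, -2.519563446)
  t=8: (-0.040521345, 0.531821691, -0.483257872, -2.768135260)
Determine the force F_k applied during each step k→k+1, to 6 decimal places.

F_0 = 3.669067 N
F_1 = 13.021889 N
F_2 = 12.870320 N
F_3 = -9.744950 N
F_4 = 10.489023 N
F_5 = 2.617335 N
F_6 = 5.920017 N
F_7 = 10.923330 N

step 0→1:
  ẍ = (ẋ'−ẋ)/dt = (-0.059755109−-0.108082910)/0.020723 = 2.332085
  θ̈ = (θ̇'−θ̇)/dt = (-1.598404013−-1.505252066)/0.020723 = -4.495100
  sinθ=-0.149027, cosθ=0.988833
  F = (M+m)·ẍ + m·l·cosθ·θ̈ − m·l·sinθ·θ̇² = 4.427569 + -0.820859 − -0.062358 = 3.669067
step 1→2:
  ẍ = (ẋ'−ẋ)/dt = (0.104017937−-0.059755109)/0.020723 = 7.902960
  θ̈ = (θ̇'−θ̇)/dt = (-1.834200009−-1.598404013)/0.020723 = -11.378468
  sinθ=-0.179795, cosθ=0.983704
  F = (M+m)·ẍ + m·l·cosθ·θ̈ − m·l·sinθ·θ̇² = 15.004126 + -2.067068 − -0.084832 = 13.021889
step 2→3:
  ẍ = (ẋ'−ẋ)/dt = (0.265891697−0.104017937)/0.020723 = 7.811309
  θ̈ = (θ̇'−θ̇)/dt = (-2.074390025−-1.834200009)/0.020723 = -11.590504
  sinθ=-0.212274, cosθ=0.977210
  F = (M+m)·ẍ + m·l·cosθ·θ̈ − m·l·sinθ·θ̇² = 14.830122 + -2.091688 − -0.131886 = 12.870320
step 3→4:
  ẍ = (ẋ'−ẋ)/dt = (0.150497422−0.265891697)/0.020723 = -5.568416
  θ̈ = (θ̇'−θ̇)/dt = (-2.001523326−-2.074390025)/0.020723 = 3.516223
  sinθ=-0.249256, cosθ=0.968438
  F = (M+m)·ẍ + m·l·cosθ·θ̈ − m·l·sinθ·θ̇² = -10.571887 + 0.628861 − -0.198076 = -9.744950
step 4→5:
  ẍ = (ẋ'−ẋ)/dt = (0.283310551−0.150497422)/0.020723 = 6.408972
  θ̈ = (θ̇'−θ̇)/dt = (-2.223612461−-2.001523326)/0.020723 = -10.717036
  sinθ=-0.290644, cosθ=0.956831
  F = (M+m)·ẍ + m·l·cosθ·θ̈ − m·l·sinθ·θ̇² = 12.167722 + -1.893724 − -0.215025 = 10.489023
step 5→6:
  ẍ = (ẋ'−ẋ)/dt = (0.319702548−0.283310551)/0.020723 = 1.756116
  θ̈ = (θ̇'−θ̇)/dt = (-2.344642622−-2.223612461)/0.020723 = -5.840378
  sinθ=-0.330069, cosθ=0.943957
  F = (M+m)·ẍ + m·l·cosθ·θ̈ − m·l·sinθ·θ̇² = 3.334066 + -1.018121 − -0.301391 = 2.617335
step 6→7:
  ẍ = (ẋ'−ẋ)/dt = (0.395970662−0.319702548)/0.020723 = 3.680361
  θ̈ = (θ̇'−θ̇)/dt = (-2.519563446−-2.344642622)/0.020723 = -8.440903
  sinθ=-0.373201, cosθ=0.927751
  F = (M+m)·ẍ + m·l·cosθ·θ̈ − m·l·sinθ·θ̇² = 6.987330 + -1.446194 − -0.378881 = 5.920017
step 7→8:
  ẍ = (ẋ'−ẋ)/dt = (0.531821691−0.395970662)/0.020723 = 6.555568
  θ̈ = (θ̇'−θ̇)/dt = (-2.768135260−-2.519563446)/0.020723 = -11.994972
  sinθ=-0.417820, cosθ=0.908530
  F = (M+m)·ẍ + m·l·cosθ·θ̈ − m·l·sinθ·θ̇² = 12.446040 + -2.012542 − -0.489832 = 10.923330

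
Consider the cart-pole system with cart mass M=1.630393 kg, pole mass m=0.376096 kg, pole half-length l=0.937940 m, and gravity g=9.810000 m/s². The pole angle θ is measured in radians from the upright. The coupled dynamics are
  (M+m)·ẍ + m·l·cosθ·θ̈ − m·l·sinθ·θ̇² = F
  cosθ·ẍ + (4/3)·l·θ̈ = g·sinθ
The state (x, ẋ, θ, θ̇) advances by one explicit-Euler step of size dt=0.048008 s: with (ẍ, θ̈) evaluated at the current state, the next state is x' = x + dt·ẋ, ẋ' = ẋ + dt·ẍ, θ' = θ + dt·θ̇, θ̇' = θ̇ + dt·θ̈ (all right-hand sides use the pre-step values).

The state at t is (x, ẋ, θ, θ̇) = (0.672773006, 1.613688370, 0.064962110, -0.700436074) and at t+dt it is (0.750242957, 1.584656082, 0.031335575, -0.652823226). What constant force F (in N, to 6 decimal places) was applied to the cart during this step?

ẍ = (ẋ'−ẋ)/dt = (1.584656082−1.613688370)/0.048008 = -0.604739
θ̈ = (θ̇'−θ̇)/dt = (-0.652823226−-0.700436074)/0.048008 = 0.991769
sinθ=0.064916, cosθ=0.997891
F = (M+m)·ẍ + m·l·cosθ·θ̈ − m·l·sinθ·θ̇² = -1.213401 + 0.349114 − 0.011235 = -0.875522

F = -0.875522 N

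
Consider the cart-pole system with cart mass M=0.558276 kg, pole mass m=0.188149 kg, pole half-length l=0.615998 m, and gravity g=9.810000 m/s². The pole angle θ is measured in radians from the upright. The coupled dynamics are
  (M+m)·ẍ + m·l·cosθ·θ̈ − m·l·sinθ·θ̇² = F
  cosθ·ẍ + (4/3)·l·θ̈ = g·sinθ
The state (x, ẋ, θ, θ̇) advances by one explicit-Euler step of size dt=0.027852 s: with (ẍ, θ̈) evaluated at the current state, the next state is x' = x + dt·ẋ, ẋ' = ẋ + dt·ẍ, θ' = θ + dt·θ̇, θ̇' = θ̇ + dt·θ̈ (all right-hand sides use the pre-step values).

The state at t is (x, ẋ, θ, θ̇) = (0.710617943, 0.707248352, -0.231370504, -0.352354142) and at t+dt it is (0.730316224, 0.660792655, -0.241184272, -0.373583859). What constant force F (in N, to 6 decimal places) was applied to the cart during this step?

F = -1.327687 N

ẍ = (ẋ'−ẋ)/dt = (0.660792655−0.707248352)/0.027852 = -1.667948
θ̈ = (θ̇'−θ̇)/dt = (-0.373583859−-0.352354142)/0.027852 = -0.762233
sinθ=-0.229312, cosθ=0.973353
F = (M+m)·ẍ + m·l·cosθ·θ̈ − m·l·sinθ·θ̇² = -1.244998 + -0.085988 − -0.003300 = -1.327687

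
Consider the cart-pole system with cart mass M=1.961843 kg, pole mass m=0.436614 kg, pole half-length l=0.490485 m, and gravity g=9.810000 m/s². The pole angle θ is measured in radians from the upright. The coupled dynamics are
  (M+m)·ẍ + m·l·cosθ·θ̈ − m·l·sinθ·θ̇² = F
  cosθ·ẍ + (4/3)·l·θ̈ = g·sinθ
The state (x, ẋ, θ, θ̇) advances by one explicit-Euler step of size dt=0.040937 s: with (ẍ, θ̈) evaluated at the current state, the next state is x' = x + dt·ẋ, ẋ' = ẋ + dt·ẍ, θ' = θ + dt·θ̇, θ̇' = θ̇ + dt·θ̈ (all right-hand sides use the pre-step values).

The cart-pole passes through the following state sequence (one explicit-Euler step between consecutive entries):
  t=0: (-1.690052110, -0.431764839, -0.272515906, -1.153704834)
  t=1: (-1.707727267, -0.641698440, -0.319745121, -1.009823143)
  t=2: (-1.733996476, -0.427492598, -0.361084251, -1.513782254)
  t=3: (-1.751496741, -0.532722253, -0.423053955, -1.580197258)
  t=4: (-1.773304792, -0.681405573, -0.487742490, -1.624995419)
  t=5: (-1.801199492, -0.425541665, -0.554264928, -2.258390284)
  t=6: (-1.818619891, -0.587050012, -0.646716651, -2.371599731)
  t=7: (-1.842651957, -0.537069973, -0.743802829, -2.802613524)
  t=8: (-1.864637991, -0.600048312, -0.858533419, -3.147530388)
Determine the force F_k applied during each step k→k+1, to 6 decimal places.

F_0 = -11.498166 N
F_1 = 10.116018 N
F_2 = -6.316956 N
F_3 = -8.705357 N
F_4 = 12.328725 N
F_5 = -9.391304 N
F_6 = 1.854632 N
F_7 = -3.878729 N

step 0→1:
  ẍ = (ẋ'−ẋ)/dt = (-0.641698440−-0.431764839)/0.040937 = -5.128212
  θ̈ = (θ̇'−θ̇)/dt = (-1.009823143−-1.153704834)/0.040937 = 3.514710
  sinθ=-0.269155, cosθ=0.963097
  F = (M+m)·ẍ + m·l·cosθ·θ̈ − m·l·sinθ·θ̇² = -12.299795 + 0.724908 − -0.076721 = -11.498166
step 1→2:
  ẍ = (ẋ'−ẋ)/dt = (-0.427492598−-0.641698440)/0.040937 = 5.232573
  θ̈ = (θ̇'−θ̇)/dt = (-1.513782254−-1.009823143)/0.040937 = -12.310602
  sinθ=-0.314325, cosθ=0.949316
  F = (M+m)·ẍ + m·l·cosθ·θ̈ − m·l·sinθ·θ̇² = 12.550101 + -2.502726 − -0.068642 = 10.116018
step 2→3:
  ẍ = (ẋ'−ẋ)/dt = (-0.532722253−-0.427492598)/0.040937 = -2.570527
  θ̈ = (θ̇'−θ̇)/dt = (-1.580197258−-1.513782254)/0.040937 = -1.622371
  sinθ=-0.353289, cosθ=0.935514
  F = (M+m)·ẍ + m·l·cosθ·θ̈ − m·l·sinθ·θ̇² = -6.165298 + -0.325030 − -0.173372 = -6.316956
step 3→4:
  ẍ = (ẋ'−ẋ)/dt = (-0.681405573−-0.532722253)/0.040937 = -3.632003
  θ̈ = (θ̇'−θ̇)/dt = (-1.624995419−-1.580197258)/0.040937 = -1.094320
  sinθ=-0.410547, cosθ=0.911839
  F = (M+m)·ẍ + m·l·cosθ·θ̈ − m·l·sinθ·θ̇² = -8.711204 + -0.213691 − -0.219538 = -8.705357
step 4→5:
  ẍ = (ẋ'−ẋ)/dt = (-0.425541665−-0.681405573)/0.040937 = 6.250187
  θ̈ = (θ̇'−θ̇)/dt = (-2.258390284−-1.624995419)/0.040937 = -15.472430
  sinθ=-0.468633, cosθ=0.883393
  F = (M+m)·ẍ + m·l·cosθ·θ̈ − m·l·sinθ·θ̇² = 14.990805 + -2.927089 − -0.265009 = 12.328725
step 5→6:
  ẍ = (ẋ'−ẋ)/dt = (-0.587050012−-0.425541665)/0.040937 = -3.945290
  θ̈ = (θ̇'−θ̇)/dt = (-2.371599731−-2.258390284)/0.040937 = -2.765455
  sinθ=-0.526318, cosθ=0.850288
  F = (M+m)·ẍ + m·l·cosθ·θ̈ − m·l·sinθ·θ̇² = -9.462609 + -0.503565 − -0.574870 = -9.391304
step 6→7:
  ẍ = (ẋ'−ẋ)/dt = (-0.537069973−-0.587050012)/0.040937 = 1.220901
  θ̈ = (θ̇'−θ̇)/dt = (-2.802613524−-2.371599731)/0.040937 = -10.528710
  sinθ=-0.602569, cosθ=0.798067
  F = (M+m)·ẍ + m·l·cosθ·θ̈ − m·l·sinθ·θ̇² = 2.928279 + -1.799441 − -0.725794 = 1.854632
step 7→8:
  ẍ = (ẋ'−ẋ)/dt = (-0.600048312−-0.537069973)/0.040937 = -1.538421
  θ̈ = (θ̇'−θ̇)/dt = (-3.147530388−-2.802613524)/0.040937 = -8.425553
  sinθ=-0.677091, cosθ=0.735899
  F = (M+m)·ẍ + m·l·cosθ·θ̈ − m·l·sinθ·θ̇² = -3.689837 + -1.327823 − -1.138930 = -3.878729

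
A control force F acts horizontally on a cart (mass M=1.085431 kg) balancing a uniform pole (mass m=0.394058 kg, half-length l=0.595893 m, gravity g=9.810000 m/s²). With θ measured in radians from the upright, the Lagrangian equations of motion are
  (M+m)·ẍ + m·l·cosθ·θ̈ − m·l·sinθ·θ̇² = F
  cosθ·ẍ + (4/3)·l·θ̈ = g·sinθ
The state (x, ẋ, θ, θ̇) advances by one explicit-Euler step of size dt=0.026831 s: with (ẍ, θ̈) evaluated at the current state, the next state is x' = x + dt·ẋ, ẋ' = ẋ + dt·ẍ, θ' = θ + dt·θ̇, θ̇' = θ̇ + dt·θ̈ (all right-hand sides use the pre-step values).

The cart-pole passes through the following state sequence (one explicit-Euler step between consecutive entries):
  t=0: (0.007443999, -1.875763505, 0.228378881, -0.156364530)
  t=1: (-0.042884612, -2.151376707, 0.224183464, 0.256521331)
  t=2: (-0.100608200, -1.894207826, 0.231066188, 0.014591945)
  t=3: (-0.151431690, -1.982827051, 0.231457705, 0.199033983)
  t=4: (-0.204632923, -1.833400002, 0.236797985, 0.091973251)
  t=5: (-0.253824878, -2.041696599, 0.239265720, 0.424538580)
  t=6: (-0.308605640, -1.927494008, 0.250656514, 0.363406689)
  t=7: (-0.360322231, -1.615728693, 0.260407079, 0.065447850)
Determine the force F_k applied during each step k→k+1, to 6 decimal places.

step 0→1:
  ẍ = (ẋ'−ẋ)/dt = (-2.151376707−-1.875763505)/0.026831 = -10.272193
  θ̈ = (θ̇'−θ̇)/dt = (0.256521331−-0.156364530)/0.026831 = 15.388389
  sinθ=0.226399, cosθ=0.974035
  F = (M+m)·ẍ + m·l·cosθ·θ̈ − m·l·sinθ·θ̇² = -15.197596 + 3.519622 − 0.001300 = -11.679274
step 1→2:
  ẍ = (ẋ'−ẋ)/dt = (-1.894207826−-2.151376707)/0.026831 = 9.584767
  θ̈ = (θ̇'−θ̇)/dt = (0.014591945−0.256521331)/0.026831 = -9.016786
  sinθ=0.222310, cosθ=0.974976
  F = (M+m)·ẍ + m·l·cosθ·θ̈ − m·l·sinθ·θ̇² = 14.180557 + -2.064306 − 0.003435 = 12.112816
step 2→3:
  ẍ = (ẋ'−ẋ)/dt = (-1.982827051−-1.894207826)/0.026831 = -3.302867
  θ̈ = (θ̇'−θ̇)/dt = (0.199033983−0.014591945)/0.026831 = 6.874214
  sinθ=0.229016, cosθ=0.973423
  F = (M+m)·ẍ + m·l·cosθ·θ̈ − m·l·sinθ·θ̇² = -4.886555 + 1.571278 − 0.000011 = -3.315289
step 3→4:
  ẍ = (ẋ'−ẋ)/dt = (-1.833400002−-1.982827051)/0.026831 = 5.569194
  θ̈ = (θ̇'−θ̇)/dt = (0.091973251−0.199033983)/0.026831 = -3.990188
  sinθ=0.229397, cosθ=0.973333
  F = (M+m)·ẍ + m·l·cosθ·θ̈ − m·l·sinθ·θ̇² = 8.239562 + -0.911976 − 0.002134 = 7.325452
step 4→5:
  ẍ = (ẋ'−ẋ)/dt = (-2.041696599−-1.833400002)/0.026831 = -7.763281
  θ̈ = (θ̇'−θ̇)/dt = (0.424538580−0.091973251)/0.026831 = 12.394817
  sinθ=0.234591, cosθ=0.972094
  F = (M+m)·ẍ + m·l·cosθ·θ̈ − m·l·sinθ·θ̇² = -11.485689 + 2.829286 − 0.000466 = -8.656869
step 5→6:
  ẍ = (ẋ'−ẋ)/dt = (-1.927494008−-2.041696599)/0.026831 = 4.256367
  θ̈ = (θ̇'−θ̇)/dt = (0.363406689−0.424538580)/0.026831 = -2.278405
  sinθ=0.236989, cosθ=0.971512
  F = (M+m)·ẍ + m·l·cosθ·θ̈ − m·l·sinθ·θ̇² = 6.297249 + -0.519766 − 0.010030 = 5.767453
step 6→7:
  ẍ = (ẋ'−ẋ)/dt = (-1.615728693−-1.927494008)/0.026831 = 11.619594
  θ̈ = (θ̇'−θ̇)/dt = (0.065447850−0.363406689)/0.026831 = -11.105022
  sinθ=0.248040, cosθ=0.968750
  F = (M+m)·ẍ + m·l·cosθ·θ̈ − m·l·sinθ·θ̇² = 17.191061 + -2.526152 − 0.007692 = 14.657217

F_0 = -11.679274 N
F_1 = 12.112816 N
F_2 = -3.315289 N
F_3 = 7.325452 N
F_4 = -8.656869 N
F_5 = 5.767453 N
F_6 = 14.657217 N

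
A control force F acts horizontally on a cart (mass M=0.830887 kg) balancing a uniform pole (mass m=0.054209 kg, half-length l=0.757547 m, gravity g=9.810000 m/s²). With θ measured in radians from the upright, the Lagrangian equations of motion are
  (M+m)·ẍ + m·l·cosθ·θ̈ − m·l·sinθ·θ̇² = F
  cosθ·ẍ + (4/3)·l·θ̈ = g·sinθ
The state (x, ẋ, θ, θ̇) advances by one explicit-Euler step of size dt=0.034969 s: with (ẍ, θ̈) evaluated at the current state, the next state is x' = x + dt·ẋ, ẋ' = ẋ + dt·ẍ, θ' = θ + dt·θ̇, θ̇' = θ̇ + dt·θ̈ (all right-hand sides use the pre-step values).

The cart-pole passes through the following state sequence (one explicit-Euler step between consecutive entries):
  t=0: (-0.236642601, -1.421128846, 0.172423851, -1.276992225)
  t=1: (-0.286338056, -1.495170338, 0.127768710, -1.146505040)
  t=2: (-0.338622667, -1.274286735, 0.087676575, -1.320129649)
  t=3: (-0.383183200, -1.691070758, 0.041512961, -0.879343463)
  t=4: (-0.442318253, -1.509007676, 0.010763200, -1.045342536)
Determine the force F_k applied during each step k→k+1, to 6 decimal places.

F_0 = -1.734579 N
F_1 = 5.381645 N
F_2 = -10.039786 N
F_3 = 4.412085 N

step 0→1:
  ẍ = (ẋ'−ẋ)/dt = (-1.495170338−-1.421128846)/0.034969 = -2.117347
  θ̈ = (θ̇'−θ̇)/dt = (-1.146505040−-1.276992225)/0.034969 = 3.731510
  sinθ=0.171571, cosθ=0.985172
  F = (M+m)·ẍ + m·l·cosθ·θ̈ − m·l·sinθ·θ̇² = -1.874055 + 0.150965 − 0.011489 = -1.734579
step 1→2:
  ẍ = (ẋ'−ẋ)/dt = (-1.274286735−-1.495170338)/0.034969 = 6.316555
  θ̈ = (θ̇'−θ̇)/dt = (-1.320129649−-1.146505040)/0.034969 = -4.965101
  sinθ=0.127421, cosθ=0.991849
  F = (M+m)·ẍ + m·l·cosθ·θ̈ − m·l·sinθ·θ̇² = 5.590757 + -0.202234 − 0.006878 = 5.381645
step 2→3:
  ẍ = (ẋ'−ẋ)/dt = (-1.691070758−-1.274286735)/0.034969 = -11.918671
  θ̈ = (θ̇'−θ̇)/dt = (-0.879343463−-1.320129649)/0.034969 = 12.605056
  sinθ=0.087564, cosθ=0.996159
  F = (M+m)·ẍ + m·l·cosθ·θ̈ − m·l·sinθ·θ̇² = -10.549168 + 0.515649 − 0.006267 = -10.039786
step 3→4:
  ẍ = (ẋ'−ẋ)/dt = (-1.509007676−-1.691070758)/0.034969 = 5.206414
  θ̈ = (θ̇'−θ̇)/dt = (-1.045342536−-0.879343463)/0.034969 = -4.747035
  sinθ=0.041501, cosθ=0.999138
  F = (M+m)·ẍ + m·l·cosθ·θ̈ − m·l·sinθ·θ̇² = 4.608176 + -0.194773 − 0.001318 = 4.412085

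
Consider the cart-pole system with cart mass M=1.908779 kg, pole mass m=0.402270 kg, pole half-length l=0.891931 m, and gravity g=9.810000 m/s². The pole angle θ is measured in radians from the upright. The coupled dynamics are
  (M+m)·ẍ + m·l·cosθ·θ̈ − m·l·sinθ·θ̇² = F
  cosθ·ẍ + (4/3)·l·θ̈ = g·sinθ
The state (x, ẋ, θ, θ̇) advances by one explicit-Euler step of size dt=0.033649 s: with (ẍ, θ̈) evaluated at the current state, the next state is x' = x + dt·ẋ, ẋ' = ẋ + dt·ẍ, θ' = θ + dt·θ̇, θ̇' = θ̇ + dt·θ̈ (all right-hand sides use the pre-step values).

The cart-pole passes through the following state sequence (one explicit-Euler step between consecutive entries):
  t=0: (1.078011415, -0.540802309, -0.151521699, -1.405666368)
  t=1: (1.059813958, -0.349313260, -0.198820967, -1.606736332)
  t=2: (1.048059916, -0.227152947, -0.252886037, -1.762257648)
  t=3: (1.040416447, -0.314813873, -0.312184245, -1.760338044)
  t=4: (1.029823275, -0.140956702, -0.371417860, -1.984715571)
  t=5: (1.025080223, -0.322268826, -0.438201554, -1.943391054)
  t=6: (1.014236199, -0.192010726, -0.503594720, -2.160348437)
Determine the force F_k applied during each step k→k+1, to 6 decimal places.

F_0 = 11.139250 N
F_1 = 6.947406 N
F_2 = -5.722040 N
F_3 = 10.005302 N
F_4 = -11.529162 N
F_5 = 7.426423 N

step 0→1:
  ẍ = (ẋ'−ẋ)/dt = (-0.349313260−-0.540802309)/0.033649 = 5.690780
  θ̈ = (θ̇'−θ̇)/dt = (-1.606736332−-1.405666368)/0.033649 = -5.975511
  sinθ=-0.150943, cosθ=0.988543
  F = (M+m)·ẍ + m·l·cosθ·θ̈ − m·l·sinθ·θ̇² = 13.151671 + -2.119431 − -0.107010 = 11.139250
step 1→2:
  ẍ = (ẋ'−ẋ)/dt = (-0.227152947−-0.349313260)/0.033649 = 3.630429
  θ̈ = (θ̇'−θ̇)/dt = (-1.762257648−-1.606736332)/0.033649 = -4.621870
  sinθ=-0.197514, cosθ=0.980300
  F = (M+m)·ẍ + m·l·cosθ·θ̈ − m·l·sinθ·θ̇² = 8.390100 + -1.625645 − -0.182951 = 6.947406
step 2→3:
  ẍ = (ẋ'−ẋ)/dt = (-0.314813873−-0.227152947)/0.033649 = -2.605157
  θ̈ = (θ̇'−θ̇)/dt = (-1.760338044−-1.762257648)/0.033649 = 0.057048
  sinθ=-0.250199, cosθ=0.968194
  F = (M+m)·ẍ + m·l·cosθ·θ̈ − m·l·sinθ·θ̇² = -6.020645 + 0.019818 − -0.278788 = -5.722040
step 3→4:
  ẍ = (ẋ'−ẋ)/dt = (-0.140956702−-0.314813873)/0.033649 = 5.166786
  θ̈ = (θ̇'−θ̇)/dt = (-1.984715571−-1.760338044)/0.033649 = -6.668178
  sinθ=-0.307138, cosθ=0.951665
  F = (M+m)·ẍ + m·l·cosθ·θ̈ − m·l·sinθ·θ̇² = 11.940695 + -2.276880 − -0.341487 = 10.005302
step 4→5:
  ẍ = (ẋ'−ẋ)/dt = (-0.322268826−-0.140956702)/0.033649 = -5.388336
  θ̈ = (θ̇'−θ̇)/dt = (-1.943391054−-1.984715571)/0.033649 = 1.228105
  sinθ=-0.362937, cosθ=0.931814
  F = (M+m)·ẍ + m·l·cosθ·θ̈ − m·l·sinθ·θ̇² = -12.452709 + 0.410595 − -0.512952 = -11.529162
step 5→6:
  ẍ = (ẋ'−ẋ)/dt = (-0.192010726−-0.322268826)/0.033649 = 3.871084
  θ̈ = (θ̇'−θ̇)/dt = (-2.160348437−-1.943391054)/0.033649 = -6.447662
  sinθ=-0.424312, cosθ=0.905516
  F = (M+m)·ẍ + m·l·cosθ·θ̈ − m·l·sinθ·θ̇² = 8.946264 + -2.094823 − -0.574982 = 7.426423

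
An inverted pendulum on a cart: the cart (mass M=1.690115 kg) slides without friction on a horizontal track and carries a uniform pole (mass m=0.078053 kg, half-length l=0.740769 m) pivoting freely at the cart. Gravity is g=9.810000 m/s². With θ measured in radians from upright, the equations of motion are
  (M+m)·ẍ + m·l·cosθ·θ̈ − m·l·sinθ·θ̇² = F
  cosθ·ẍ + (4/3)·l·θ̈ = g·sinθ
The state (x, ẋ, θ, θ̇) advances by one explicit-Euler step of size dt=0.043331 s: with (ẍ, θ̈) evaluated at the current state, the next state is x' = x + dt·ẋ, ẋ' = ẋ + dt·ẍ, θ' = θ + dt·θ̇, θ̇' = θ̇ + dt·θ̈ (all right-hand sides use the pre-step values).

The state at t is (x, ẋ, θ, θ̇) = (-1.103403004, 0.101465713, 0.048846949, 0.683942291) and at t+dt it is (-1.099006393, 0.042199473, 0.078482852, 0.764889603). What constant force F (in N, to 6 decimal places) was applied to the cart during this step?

F = -2.311859 N

ẍ = (ẋ'−ẋ)/dt = (0.042199473−0.101465713)/0.043331 = -1.367756
θ̈ = (θ̇'−θ̇)/dt = (0.764889603−0.683942291)/0.043331 = 1.868115
sinθ=0.048828, cosθ=0.998807
F = (M+m)·ẍ + m·l·cosθ·θ̈ − m·l·sinθ·θ̇² = -2.418423 + 0.107884 − 0.001321 = -2.311859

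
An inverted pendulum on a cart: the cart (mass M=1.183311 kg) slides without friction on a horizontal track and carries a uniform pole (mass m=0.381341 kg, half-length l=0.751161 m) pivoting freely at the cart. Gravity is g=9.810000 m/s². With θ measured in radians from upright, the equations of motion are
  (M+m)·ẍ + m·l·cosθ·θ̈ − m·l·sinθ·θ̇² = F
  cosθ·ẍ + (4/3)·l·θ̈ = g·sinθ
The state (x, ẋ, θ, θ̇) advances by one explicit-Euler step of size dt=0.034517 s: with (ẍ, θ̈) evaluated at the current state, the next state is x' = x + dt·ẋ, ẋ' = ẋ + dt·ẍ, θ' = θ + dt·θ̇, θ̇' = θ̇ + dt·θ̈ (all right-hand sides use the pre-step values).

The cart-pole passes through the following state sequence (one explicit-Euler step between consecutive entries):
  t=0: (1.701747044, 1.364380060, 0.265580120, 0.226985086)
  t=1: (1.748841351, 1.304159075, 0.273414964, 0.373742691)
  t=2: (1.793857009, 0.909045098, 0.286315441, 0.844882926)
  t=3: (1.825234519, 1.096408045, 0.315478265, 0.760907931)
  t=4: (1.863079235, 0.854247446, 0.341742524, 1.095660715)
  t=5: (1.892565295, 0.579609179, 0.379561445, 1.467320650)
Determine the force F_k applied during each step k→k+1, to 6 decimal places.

F_0 = -1.558477 N
F_1 = -14.156632 N
F_2 = 7.766876 N
F_3 = -8.387639 N
F_4 = -9.658607 N

step 0→1:
  ẍ = (ẋ'−ẋ)/dt = (1.304159075−1.364380060)/0.034517 = -1.744676
  θ̈ = (θ̇'−θ̇)/dt = (0.373742691−0.226985086)/0.034517 = 4.251749
  sinθ=0.262469, cosθ=0.964940
  F = (M+m)·ẍ + m·l·cosθ·θ̈ − m·l·sinθ·θ̇² = -2.729811 + 1.175208 − 0.003874 = -1.558477
step 1→2:
  ẍ = (ẋ'−ẋ)/dt = (0.909045098−1.304159075)/0.034517 = -11.446939
  θ̈ = (θ̇'−θ̇)/dt = (0.844882926−0.373742691)/0.034517 = 13.649513
  sinθ=0.270021, cosθ=0.962854
  F = (M+m)·ẍ + m·l·cosθ·θ̈ − m·l·sinθ·θ̇² = -17.910475 + 3.764647 − 0.010804 = -14.156632
step 2→3:
  ẍ = (ẋ'−ẋ)/dt = (1.096408045−0.909045098)/0.034517 = 5.428135
  θ̈ = (θ̇'−θ̇)/dt = (0.760907931−0.844882926)/0.034517 = -2.432859
  sinθ=0.282420, cosθ=0.959291
  F = (M+m)·ẍ + m·l·cosθ·θ̈ − m·l·sinθ·θ̇² = 8.493143 + -0.668519 − 0.057748 = 7.766876
step 3→4:
  ẍ = (ẋ'−ẋ)/dt = (0.854247446−1.096408045)/0.034517 = -7.015691
  θ̈ = (θ̇'−θ̇)/dt = (1.095660715−0.760907931)/0.034517 = 9.698200
  sinθ=0.310271, cosθ=0.950648
  F = (M+m)·ẍ + m·l·cosθ·θ̈ − m·l·sinθ·θ̇² = -10.977115 + 2.640934 − 0.051458 = -8.387639
step 4→5:
  ẍ = (ẋ'−ẋ)/dt = (0.579609179−0.854247446)/0.034517 = -7.956609
  θ̈ = (θ̇'−θ̇)/dt = (1.467320650−1.095660715)/0.034517 = 10.767446
  sinθ=0.335129, cosθ=0.942172
  F = (M+m)·ẍ + m·l·cosθ·θ̈ − m·l·sinθ·θ̇² = -12.449324 + 2.905959 − 0.115242 = -9.658607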